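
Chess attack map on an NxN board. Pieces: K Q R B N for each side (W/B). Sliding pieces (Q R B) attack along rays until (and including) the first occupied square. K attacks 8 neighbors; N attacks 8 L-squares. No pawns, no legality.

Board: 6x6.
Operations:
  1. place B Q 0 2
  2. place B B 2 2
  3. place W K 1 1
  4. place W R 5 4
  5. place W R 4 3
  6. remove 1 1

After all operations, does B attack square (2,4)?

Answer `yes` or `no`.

Answer: yes

Derivation:
Op 1: place BQ@(0,2)
Op 2: place BB@(2,2)
Op 3: place WK@(1,1)
Op 4: place WR@(5,4)
Op 5: place WR@(4,3)
Op 6: remove (1,1)
Per-piece attacks for B:
  BQ@(0,2): attacks (0,3) (0,4) (0,5) (0,1) (0,0) (1,2) (2,2) (1,3) (2,4) (3,5) (1,1) (2,0) [ray(1,0) blocked at (2,2)]
  BB@(2,2): attacks (3,3) (4,4) (5,5) (3,1) (4,0) (1,3) (0,4) (1,1) (0,0)
B attacks (2,4): yes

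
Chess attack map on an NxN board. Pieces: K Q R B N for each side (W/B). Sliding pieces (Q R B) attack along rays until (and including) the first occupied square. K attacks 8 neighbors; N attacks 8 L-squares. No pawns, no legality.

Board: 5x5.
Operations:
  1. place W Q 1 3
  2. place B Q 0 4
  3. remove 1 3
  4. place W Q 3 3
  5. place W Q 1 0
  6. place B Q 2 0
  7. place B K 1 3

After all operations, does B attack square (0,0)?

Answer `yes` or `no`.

Op 1: place WQ@(1,3)
Op 2: place BQ@(0,4)
Op 3: remove (1,3)
Op 4: place WQ@(3,3)
Op 5: place WQ@(1,0)
Op 6: place BQ@(2,0)
Op 7: place BK@(1,3)
Per-piece attacks for B:
  BQ@(0,4): attacks (0,3) (0,2) (0,1) (0,0) (1,4) (2,4) (3,4) (4,4) (1,3) [ray(1,-1) blocked at (1,3)]
  BK@(1,3): attacks (1,4) (1,2) (2,3) (0,3) (2,4) (2,2) (0,4) (0,2)
  BQ@(2,0): attacks (2,1) (2,2) (2,3) (2,4) (3,0) (4,0) (1,0) (3,1) (4,2) (1,1) (0,2) [ray(-1,0) blocked at (1,0)]
B attacks (0,0): yes

Answer: yes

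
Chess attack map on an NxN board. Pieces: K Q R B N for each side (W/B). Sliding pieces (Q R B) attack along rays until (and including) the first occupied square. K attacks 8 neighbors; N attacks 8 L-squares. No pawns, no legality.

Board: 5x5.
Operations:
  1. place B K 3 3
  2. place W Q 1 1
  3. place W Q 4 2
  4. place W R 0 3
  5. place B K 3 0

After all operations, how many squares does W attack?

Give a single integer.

Op 1: place BK@(3,3)
Op 2: place WQ@(1,1)
Op 3: place WQ@(4,2)
Op 4: place WR@(0,3)
Op 5: place BK@(3,0)
Per-piece attacks for W:
  WR@(0,3): attacks (0,4) (0,2) (0,1) (0,0) (1,3) (2,3) (3,3) [ray(1,0) blocked at (3,3)]
  WQ@(1,1): attacks (1,2) (1,3) (1,4) (1,0) (2,1) (3,1) (4,1) (0,1) (2,2) (3,3) (2,0) (0,2) (0,0) [ray(1,1) blocked at (3,3)]
  WQ@(4,2): attacks (4,3) (4,4) (4,1) (4,0) (3,2) (2,2) (1,2) (0,2) (3,3) (3,1) (2,0) [ray(-1,1) blocked at (3,3)]
Union (19 distinct): (0,0) (0,1) (0,2) (0,4) (1,0) (1,2) (1,3) (1,4) (2,0) (2,1) (2,2) (2,3) (3,1) (3,2) (3,3) (4,0) (4,1) (4,3) (4,4)

Answer: 19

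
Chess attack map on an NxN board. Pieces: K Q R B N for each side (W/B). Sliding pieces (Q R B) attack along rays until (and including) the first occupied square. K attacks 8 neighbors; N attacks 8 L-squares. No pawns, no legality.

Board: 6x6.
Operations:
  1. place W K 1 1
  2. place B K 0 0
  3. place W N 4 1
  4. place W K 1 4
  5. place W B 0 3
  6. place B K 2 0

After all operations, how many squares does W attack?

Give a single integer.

Answer: 20

Derivation:
Op 1: place WK@(1,1)
Op 2: place BK@(0,0)
Op 3: place WN@(4,1)
Op 4: place WK@(1,4)
Op 5: place WB@(0,3)
Op 6: place BK@(2,0)
Per-piece attacks for W:
  WB@(0,3): attacks (1,4) (1,2) (2,1) (3,0) [ray(1,1) blocked at (1,4)]
  WK@(1,1): attacks (1,2) (1,0) (2,1) (0,1) (2,2) (2,0) (0,2) (0,0)
  WK@(1,4): attacks (1,5) (1,3) (2,4) (0,4) (2,5) (2,3) (0,5) (0,3)
  WN@(4,1): attacks (5,3) (3,3) (2,2) (2,0)
Union (20 distinct): (0,0) (0,1) (0,2) (0,3) (0,4) (0,5) (1,0) (1,2) (1,3) (1,4) (1,5) (2,0) (2,1) (2,2) (2,3) (2,4) (2,5) (3,0) (3,3) (5,3)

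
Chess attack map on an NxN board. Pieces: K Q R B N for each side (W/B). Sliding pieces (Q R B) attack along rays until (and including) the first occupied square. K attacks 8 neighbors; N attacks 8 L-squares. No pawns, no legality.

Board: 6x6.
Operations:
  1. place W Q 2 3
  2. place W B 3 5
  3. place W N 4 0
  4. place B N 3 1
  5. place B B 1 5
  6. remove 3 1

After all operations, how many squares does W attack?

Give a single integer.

Answer: 22

Derivation:
Op 1: place WQ@(2,3)
Op 2: place WB@(3,5)
Op 3: place WN@(4,0)
Op 4: place BN@(3,1)
Op 5: place BB@(1,5)
Op 6: remove (3,1)
Per-piece attacks for W:
  WQ@(2,3): attacks (2,4) (2,5) (2,2) (2,1) (2,0) (3,3) (4,3) (5,3) (1,3) (0,3) (3,4) (4,5) (3,2) (4,1) (5,0) (1,4) (0,5) (1,2) (0,1)
  WB@(3,5): attacks (4,4) (5,3) (2,4) (1,3) (0,2)
  WN@(4,0): attacks (5,2) (3,2) (2,1)
Union (22 distinct): (0,1) (0,2) (0,3) (0,5) (1,2) (1,3) (1,4) (2,0) (2,1) (2,2) (2,4) (2,5) (3,2) (3,3) (3,4) (4,1) (4,3) (4,4) (4,5) (5,0) (5,2) (5,3)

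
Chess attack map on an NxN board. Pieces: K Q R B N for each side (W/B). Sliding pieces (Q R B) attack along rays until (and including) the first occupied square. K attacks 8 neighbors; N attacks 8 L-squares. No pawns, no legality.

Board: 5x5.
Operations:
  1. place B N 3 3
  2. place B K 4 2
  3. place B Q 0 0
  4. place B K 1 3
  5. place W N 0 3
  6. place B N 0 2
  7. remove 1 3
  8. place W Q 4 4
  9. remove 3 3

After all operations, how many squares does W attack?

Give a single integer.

Answer: 10

Derivation:
Op 1: place BN@(3,3)
Op 2: place BK@(4,2)
Op 3: place BQ@(0,0)
Op 4: place BK@(1,3)
Op 5: place WN@(0,3)
Op 6: place BN@(0,2)
Op 7: remove (1,3)
Op 8: place WQ@(4,4)
Op 9: remove (3,3)
Per-piece attacks for W:
  WN@(0,3): attacks (2,4) (1,1) (2,2)
  WQ@(4,4): attacks (4,3) (4,2) (3,4) (2,4) (1,4) (0,4) (3,3) (2,2) (1,1) (0,0) [ray(0,-1) blocked at (4,2); ray(-1,-1) blocked at (0,0)]
Union (10 distinct): (0,0) (0,4) (1,1) (1,4) (2,2) (2,4) (3,3) (3,4) (4,2) (4,3)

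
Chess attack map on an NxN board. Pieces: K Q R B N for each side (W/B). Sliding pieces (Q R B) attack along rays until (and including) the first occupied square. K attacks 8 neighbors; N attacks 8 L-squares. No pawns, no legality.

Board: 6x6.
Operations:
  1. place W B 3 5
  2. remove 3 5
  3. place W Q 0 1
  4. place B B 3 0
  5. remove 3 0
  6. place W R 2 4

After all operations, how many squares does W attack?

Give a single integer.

Answer: 21

Derivation:
Op 1: place WB@(3,5)
Op 2: remove (3,5)
Op 3: place WQ@(0,1)
Op 4: place BB@(3,0)
Op 5: remove (3,0)
Op 6: place WR@(2,4)
Per-piece attacks for W:
  WQ@(0,1): attacks (0,2) (0,3) (0,4) (0,5) (0,0) (1,1) (2,1) (3,1) (4,1) (5,1) (1,2) (2,3) (3,4) (4,5) (1,0)
  WR@(2,4): attacks (2,5) (2,3) (2,2) (2,1) (2,0) (3,4) (4,4) (5,4) (1,4) (0,4)
Union (21 distinct): (0,0) (0,2) (0,3) (0,4) (0,5) (1,0) (1,1) (1,2) (1,4) (2,0) (2,1) (2,2) (2,3) (2,5) (3,1) (3,4) (4,1) (4,4) (4,5) (5,1) (5,4)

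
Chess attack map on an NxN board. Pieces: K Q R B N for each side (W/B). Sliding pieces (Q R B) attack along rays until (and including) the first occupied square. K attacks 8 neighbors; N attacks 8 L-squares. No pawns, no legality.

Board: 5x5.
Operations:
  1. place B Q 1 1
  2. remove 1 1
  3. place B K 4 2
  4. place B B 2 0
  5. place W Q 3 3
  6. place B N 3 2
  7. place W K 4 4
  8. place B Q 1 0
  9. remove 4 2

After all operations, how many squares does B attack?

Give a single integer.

Answer: 15

Derivation:
Op 1: place BQ@(1,1)
Op 2: remove (1,1)
Op 3: place BK@(4,2)
Op 4: place BB@(2,0)
Op 5: place WQ@(3,3)
Op 6: place BN@(3,2)
Op 7: place WK@(4,4)
Op 8: place BQ@(1,0)
Op 9: remove (4,2)
Per-piece attacks for B:
  BQ@(1,0): attacks (1,1) (1,2) (1,3) (1,4) (2,0) (0,0) (2,1) (3,2) (0,1) [ray(1,0) blocked at (2,0); ray(1,1) blocked at (3,2)]
  BB@(2,0): attacks (3,1) (4,2) (1,1) (0,2)
  BN@(3,2): attacks (4,4) (2,4) (1,3) (4,0) (2,0) (1,1)
Union (15 distinct): (0,0) (0,1) (0,2) (1,1) (1,2) (1,3) (1,4) (2,0) (2,1) (2,4) (3,1) (3,2) (4,0) (4,2) (4,4)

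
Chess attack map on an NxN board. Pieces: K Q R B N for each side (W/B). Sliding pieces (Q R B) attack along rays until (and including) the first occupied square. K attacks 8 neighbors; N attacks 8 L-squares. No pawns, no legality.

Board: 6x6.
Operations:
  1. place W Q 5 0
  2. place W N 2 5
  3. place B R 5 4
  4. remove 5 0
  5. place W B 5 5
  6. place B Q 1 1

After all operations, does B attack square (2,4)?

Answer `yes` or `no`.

Op 1: place WQ@(5,0)
Op 2: place WN@(2,5)
Op 3: place BR@(5,4)
Op 4: remove (5,0)
Op 5: place WB@(5,5)
Op 6: place BQ@(1,1)
Per-piece attacks for B:
  BQ@(1,1): attacks (1,2) (1,3) (1,4) (1,5) (1,0) (2,1) (3,1) (4,1) (5,1) (0,1) (2,2) (3,3) (4,4) (5,5) (2,0) (0,2) (0,0) [ray(1,1) blocked at (5,5)]
  BR@(5,4): attacks (5,5) (5,3) (5,2) (5,1) (5,0) (4,4) (3,4) (2,4) (1,4) (0,4) [ray(0,1) blocked at (5,5)]
B attacks (2,4): yes

Answer: yes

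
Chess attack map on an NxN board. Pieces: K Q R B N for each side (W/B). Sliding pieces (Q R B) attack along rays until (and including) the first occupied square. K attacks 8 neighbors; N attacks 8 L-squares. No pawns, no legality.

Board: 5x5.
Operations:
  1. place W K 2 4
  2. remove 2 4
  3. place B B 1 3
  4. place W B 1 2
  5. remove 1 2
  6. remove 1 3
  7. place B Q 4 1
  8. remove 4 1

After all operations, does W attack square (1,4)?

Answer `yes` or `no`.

Answer: no

Derivation:
Op 1: place WK@(2,4)
Op 2: remove (2,4)
Op 3: place BB@(1,3)
Op 4: place WB@(1,2)
Op 5: remove (1,2)
Op 6: remove (1,3)
Op 7: place BQ@(4,1)
Op 8: remove (4,1)
Per-piece attacks for W:
W attacks (1,4): no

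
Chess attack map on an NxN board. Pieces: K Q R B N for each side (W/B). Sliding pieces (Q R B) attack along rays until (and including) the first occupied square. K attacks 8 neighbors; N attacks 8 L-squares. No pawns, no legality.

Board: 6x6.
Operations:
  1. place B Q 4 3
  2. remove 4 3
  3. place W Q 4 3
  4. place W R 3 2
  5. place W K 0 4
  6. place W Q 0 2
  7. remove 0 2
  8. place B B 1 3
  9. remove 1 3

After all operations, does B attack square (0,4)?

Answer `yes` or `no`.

Op 1: place BQ@(4,3)
Op 2: remove (4,3)
Op 3: place WQ@(4,3)
Op 4: place WR@(3,2)
Op 5: place WK@(0,4)
Op 6: place WQ@(0,2)
Op 7: remove (0,2)
Op 8: place BB@(1,3)
Op 9: remove (1,3)
Per-piece attacks for B:
B attacks (0,4): no

Answer: no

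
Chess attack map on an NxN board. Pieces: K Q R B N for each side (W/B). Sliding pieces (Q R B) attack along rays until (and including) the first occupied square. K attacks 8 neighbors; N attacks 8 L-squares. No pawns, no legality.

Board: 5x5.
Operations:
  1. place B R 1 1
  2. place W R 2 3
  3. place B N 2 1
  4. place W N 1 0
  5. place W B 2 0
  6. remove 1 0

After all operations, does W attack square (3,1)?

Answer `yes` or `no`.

Answer: yes

Derivation:
Op 1: place BR@(1,1)
Op 2: place WR@(2,3)
Op 3: place BN@(2,1)
Op 4: place WN@(1,0)
Op 5: place WB@(2,0)
Op 6: remove (1,0)
Per-piece attacks for W:
  WB@(2,0): attacks (3,1) (4,2) (1,1) [ray(-1,1) blocked at (1,1)]
  WR@(2,3): attacks (2,4) (2,2) (2,1) (3,3) (4,3) (1,3) (0,3) [ray(0,-1) blocked at (2,1)]
W attacks (3,1): yes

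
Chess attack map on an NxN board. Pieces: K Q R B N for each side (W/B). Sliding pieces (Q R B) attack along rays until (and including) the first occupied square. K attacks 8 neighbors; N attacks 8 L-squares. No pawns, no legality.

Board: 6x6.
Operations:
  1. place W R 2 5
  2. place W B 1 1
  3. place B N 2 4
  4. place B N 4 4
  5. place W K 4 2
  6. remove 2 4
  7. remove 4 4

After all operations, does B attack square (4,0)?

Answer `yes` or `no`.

Answer: no

Derivation:
Op 1: place WR@(2,5)
Op 2: place WB@(1,1)
Op 3: place BN@(2,4)
Op 4: place BN@(4,4)
Op 5: place WK@(4,2)
Op 6: remove (2,4)
Op 7: remove (4,4)
Per-piece attacks for B:
B attacks (4,0): no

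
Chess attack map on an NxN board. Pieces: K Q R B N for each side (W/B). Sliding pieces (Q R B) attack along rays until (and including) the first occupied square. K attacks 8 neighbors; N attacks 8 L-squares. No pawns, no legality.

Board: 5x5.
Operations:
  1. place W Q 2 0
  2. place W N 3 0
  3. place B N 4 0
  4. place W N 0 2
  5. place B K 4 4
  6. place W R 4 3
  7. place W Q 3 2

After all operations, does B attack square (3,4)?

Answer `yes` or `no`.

Op 1: place WQ@(2,0)
Op 2: place WN@(3,0)
Op 3: place BN@(4,0)
Op 4: place WN@(0,2)
Op 5: place BK@(4,4)
Op 6: place WR@(4,3)
Op 7: place WQ@(3,2)
Per-piece attacks for B:
  BN@(4,0): attacks (3,2) (2,1)
  BK@(4,4): attacks (4,3) (3,4) (3,3)
B attacks (3,4): yes

Answer: yes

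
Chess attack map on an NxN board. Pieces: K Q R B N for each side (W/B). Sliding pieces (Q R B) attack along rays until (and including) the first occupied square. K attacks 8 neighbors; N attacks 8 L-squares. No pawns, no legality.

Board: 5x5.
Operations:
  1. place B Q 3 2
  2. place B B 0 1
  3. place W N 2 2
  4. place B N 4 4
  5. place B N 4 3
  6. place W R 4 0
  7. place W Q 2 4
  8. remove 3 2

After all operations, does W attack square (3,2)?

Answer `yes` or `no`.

Answer: no

Derivation:
Op 1: place BQ@(3,2)
Op 2: place BB@(0,1)
Op 3: place WN@(2,2)
Op 4: place BN@(4,4)
Op 5: place BN@(4,3)
Op 6: place WR@(4,0)
Op 7: place WQ@(2,4)
Op 8: remove (3,2)
Per-piece attacks for W:
  WN@(2,2): attacks (3,4) (4,3) (1,4) (0,3) (3,0) (4,1) (1,0) (0,1)
  WQ@(2,4): attacks (2,3) (2,2) (3,4) (4,4) (1,4) (0,4) (3,3) (4,2) (1,3) (0,2) [ray(0,-1) blocked at (2,2); ray(1,0) blocked at (4,4)]
  WR@(4,0): attacks (4,1) (4,2) (4,3) (3,0) (2,0) (1,0) (0,0) [ray(0,1) blocked at (4,3)]
W attacks (3,2): no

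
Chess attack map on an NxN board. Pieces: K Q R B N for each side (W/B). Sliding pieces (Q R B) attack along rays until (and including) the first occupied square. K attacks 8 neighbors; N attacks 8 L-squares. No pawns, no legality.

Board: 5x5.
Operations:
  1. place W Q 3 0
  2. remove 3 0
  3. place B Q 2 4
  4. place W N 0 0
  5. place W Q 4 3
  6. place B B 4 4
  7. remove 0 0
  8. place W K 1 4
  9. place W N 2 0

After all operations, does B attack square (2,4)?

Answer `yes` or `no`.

Answer: no

Derivation:
Op 1: place WQ@(3,0)
Op 2: remove (3,0)
Op 3: place BQ@(2,4)
Op 4: place WN@(0,0)
Op 5: place WQ@(4,3)
Op 6: place BB@(4,4)
Op 7: remove (0,0)
Op 8: place WK@(1,4)
Op 9: place WN@(2,0)
Per-piece attacks for B:
  BQ@(2,4): attacks (2,3) (2,2) (2,1) (2,0) (3,4) (4,4) (1,4) (3,3) (4,2) (1,3) (0,2) [ray(0,-1) blocked at (2,0); ray(1,0) blocked at (4,4); ray(-1,0) blocked at (1,4)]
  BB@(4,4): attacks (3,3) (2,2) (1,1) (0,0)
B attacks (2,4): no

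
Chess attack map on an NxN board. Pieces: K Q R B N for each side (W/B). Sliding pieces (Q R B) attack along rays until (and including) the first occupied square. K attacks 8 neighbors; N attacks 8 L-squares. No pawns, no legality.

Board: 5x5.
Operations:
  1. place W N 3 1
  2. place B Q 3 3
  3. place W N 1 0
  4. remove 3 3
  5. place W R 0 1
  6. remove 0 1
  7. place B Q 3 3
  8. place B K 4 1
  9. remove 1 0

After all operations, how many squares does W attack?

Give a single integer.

Answer: 4

Derivation:
Op 1: place WN@(3,1)
Op 2: place BQ@(3,3)
Op 3: place WN@(1,0)
Op 4: remove (3,3)
Op 5: place WR@(0,1)
Op 6: remove (0,1)
Op 7: place BQ@(3,3)
Op 8: place BK@(4,1)
Op 9: remove (1,0)
Per-piece attacks for W:
  WN@(3,1): attacks (4,3) (2,3) (1,2) (1,0)
Union (4 distinct): (1,0) (1,2) (2,3) (4,3)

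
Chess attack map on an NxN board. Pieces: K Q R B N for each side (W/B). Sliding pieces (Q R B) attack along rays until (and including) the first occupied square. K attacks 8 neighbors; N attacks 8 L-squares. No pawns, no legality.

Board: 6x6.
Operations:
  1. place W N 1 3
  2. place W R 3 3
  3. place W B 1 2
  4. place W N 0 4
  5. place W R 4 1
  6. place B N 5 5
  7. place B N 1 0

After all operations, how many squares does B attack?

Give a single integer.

Answer: 5

Derivation:
Op 1: place WN@(1,3)
Op 2: place WR@(3,3)
Op 3: place WB@(1,2)
Op 4: place WN@(0,4)
Op 5: place WR@(4,1)
Op 6: place BN@(5,5)
Op 7: place BN@(1,0)
Per-piece attacks for B:
  BN@(1,0): attacks (2,2) (3,1) (0,2)
  BN@(5,5): attacks (4,3) (3,4)
Union (5 distinct): (0,2) (2,2) (3,1) (3,4) (4,3)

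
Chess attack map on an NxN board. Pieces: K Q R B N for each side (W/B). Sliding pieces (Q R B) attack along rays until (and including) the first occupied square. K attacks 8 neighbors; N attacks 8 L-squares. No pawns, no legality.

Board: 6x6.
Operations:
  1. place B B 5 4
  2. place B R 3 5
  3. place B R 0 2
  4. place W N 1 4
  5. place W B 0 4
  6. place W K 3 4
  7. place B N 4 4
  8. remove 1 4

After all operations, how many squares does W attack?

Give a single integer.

Op 1: place BB@(5,4)
Op 2: place BR@(3,5)
Op 3: place BR@(0,2)
Op 4: place WN@(1,4)
Op 5: place WB@(0,4)
Op 6: place WK@(3,4)
Op 7: place BN@(4,4)
Op 8: remove (1,4)
Per-piece attacks for W:
  WB@(0,4): attacks (1,5) (1,3) (2,2) (3,1) (4,0)
  WK@(3,4): attacks (3,5) (3,3) (4,4) (2,4) (4,5) (4,3) (2,5) (2,3)
Union (13 distinct): (1,3) (1,5) (2,2) (2,3) (2,4) (2,5) (3,1) (3,3) (3,5) (4,0) (4,3) (4,4) (4,5)

Answer: 13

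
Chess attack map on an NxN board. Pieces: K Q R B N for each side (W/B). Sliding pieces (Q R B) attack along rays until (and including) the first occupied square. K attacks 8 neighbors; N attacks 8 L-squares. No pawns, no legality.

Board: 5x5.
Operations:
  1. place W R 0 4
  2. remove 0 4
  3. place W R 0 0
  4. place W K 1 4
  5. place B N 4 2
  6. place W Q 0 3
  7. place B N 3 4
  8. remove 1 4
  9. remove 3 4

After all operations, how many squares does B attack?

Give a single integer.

Op 1: place WR@(0,4)
Op 2: remove (0,4)
Op 3: place WR@(0,0)
Op 4: place WK@(1,4)
Op 5: place BN@(4,2)
Op 6: place WQ@(0,3)
Op 7: place BN@(3,4)
Op 8: remove (1,4)
Op 9: remove (3,4)
Per-piece attacks for B:
  BN@(4,2): attacks (3,4) (2,3) (3,0) (2,1)
Union (4 distinct): (2,1) (2,3) (3,0) (3,4)

Answer: 4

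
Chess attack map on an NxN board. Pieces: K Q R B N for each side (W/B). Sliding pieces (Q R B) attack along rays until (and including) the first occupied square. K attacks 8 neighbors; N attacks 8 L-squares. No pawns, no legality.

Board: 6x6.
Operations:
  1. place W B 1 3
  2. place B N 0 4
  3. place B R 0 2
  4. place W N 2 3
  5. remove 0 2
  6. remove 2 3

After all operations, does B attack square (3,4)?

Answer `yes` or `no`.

Op 1: place WB@(1,3)
Op 2: place BN@(0,4)
Op 3: place BR@(0,2)
Op 4: place WN@(2,3)
Op 5: remove (0,2)
Op 6: remove (2,3)
Per-piece attacks for B:
  BN@(0,4): attacks (2,5) (1,2) (2,3)
B attacks (3,4): no

Answer: no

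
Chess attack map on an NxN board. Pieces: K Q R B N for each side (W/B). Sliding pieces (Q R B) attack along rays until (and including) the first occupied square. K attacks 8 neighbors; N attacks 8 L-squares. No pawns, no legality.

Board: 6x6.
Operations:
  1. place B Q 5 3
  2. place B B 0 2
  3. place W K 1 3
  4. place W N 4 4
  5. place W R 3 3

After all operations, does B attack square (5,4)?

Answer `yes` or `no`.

Answer: yes

Derivation:
Op 1: place BQ@(5,3)
Op 2: place BB@(0,2)
Op 3: place WK@(1,3)
Op 4: place WN@(4,4)
Op 5: place WR@(3,3)
Per-piece attacks for B:
  BB@(0,2): attacks (1,3) (1,1) (2,0) [ray(1,1) blocked at (1,3)]
  BQ@(5,3): attacks (5,4) (5,5) (5,2) (5,1) (5,0) (4,3) (3,3) (4,4) (4,2) (3,1) (2,0) [ray(-1,0) blocked at (3,3); ray(-1,1) blocked at (4,4)]
B attacks (5,4): yes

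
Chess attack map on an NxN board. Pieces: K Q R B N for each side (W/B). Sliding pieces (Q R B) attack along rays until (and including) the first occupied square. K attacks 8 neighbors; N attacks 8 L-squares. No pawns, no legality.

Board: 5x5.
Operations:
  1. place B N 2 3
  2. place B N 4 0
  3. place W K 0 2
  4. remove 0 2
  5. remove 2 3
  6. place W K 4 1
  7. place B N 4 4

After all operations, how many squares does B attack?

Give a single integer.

Op 1: place BN@(2,3)
Op 2: place BN@(4,0)
Op 3: place WK@(0,2)
Op 4: remove (0,2)
Op 5: remove (2,3)
Op 6: place WK@(4,1)
Op 7: place BN@(4,4)
Per-piece attacks for B:
  BN@(4,0): attacks (3,2) (2,1)
  BN@(4,4): attacks (3,2) (2,3)
Union (3 distinct): (2,1) (2,3) (3,2)

Answer: 3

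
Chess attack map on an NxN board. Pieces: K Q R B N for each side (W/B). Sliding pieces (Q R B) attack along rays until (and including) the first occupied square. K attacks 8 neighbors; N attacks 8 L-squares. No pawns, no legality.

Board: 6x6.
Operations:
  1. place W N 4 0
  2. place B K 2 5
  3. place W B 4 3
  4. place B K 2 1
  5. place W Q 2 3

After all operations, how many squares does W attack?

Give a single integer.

Answer: 19

Derivation:
Op 1: place WN@(4,0)
Op 2: place BK@(2,5)
Op 3: place WB@(4,3)
Op 4: place BK@(2,1)
Op 5: place WQ@(2,3)
Per-piece attacks for W:
  WQ@(2,3): attacks (2,4) (2,5) (2,2) (2,1) (3,3) (4,3) (1,3) (0,3) (3,4) (4,5) (3,2) (4,1) (5,0) (1,4) (0,5) (1,2) (0,1) [ray(0,1) blocked at (2,5); ray(0,-1) blocked at (2,1); ray(1,0) blocked at (4,3)]
  WN@(4,0): attacks (5,2) (3,2) (2,1)
  WB@(4,3): attacks (5,4) (5,2) (3,4) (2,5) (3,2) (2,1) [ray(-1,1) blocked at (2,5); ray(-1,-1) blocked at (2,1)]
Union (19 distinct): (0,1) (0,3) (0,5) (1,2) (1,3) (1,4) (2,1) (2,2) (2,4) (2,5) (3,2) (3,3) (3,4) (4,1) (4,3) (4,5) (5,0) (5,2) (5,4)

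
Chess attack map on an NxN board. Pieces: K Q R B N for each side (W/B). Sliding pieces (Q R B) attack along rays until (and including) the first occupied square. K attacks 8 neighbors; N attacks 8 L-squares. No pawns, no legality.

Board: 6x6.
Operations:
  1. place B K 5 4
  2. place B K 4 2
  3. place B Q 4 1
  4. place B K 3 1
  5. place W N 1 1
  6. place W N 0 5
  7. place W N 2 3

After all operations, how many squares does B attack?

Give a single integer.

Answer: 19

Derivation:
Op 1: place BK@(5,4)
Op 2: place BK@(4,2)
Op 3: place BQ@(4,1)
Op 4: place BK@(3,1)
Op 5: place WN@(1,1)
Op 6: place WN@(0,5)
Op 7: place WN@(2,3)
Per-piece attacks for B:
  BK@(3,1): attacks (3,2) (3,0) (4,1) (2,1) (4,2) (4,0) (2,2) (2,0)
  BQ@(4,1): attacks (4,2) (4,0) (5,1) (3,1) (5,2) (5,0) (3,2) (2,3) (3,0) [ray(0,1) blocked at (4,2); ray(-1,0) blocked at (3,1); ray(-1,1) blocked at (2,3)]
  BK@(4,2): attacks (4,3) (4,1) (5,2) (3,2) (5,3) (5,1) (3,3) (3,1)
  BK@(5,4): attacks (5,5) (5,3) (4,4) (4,5) (4,3)
Union (19 distinct): (2,0) (2,1) (2,2) (2,3) (3,0) (3,1) (3,2) (3,3) (4,0) (4,1) (4,2) (4,3) (4,4) (4,5) (5,0) (5,1) (5,2) (5,3) (5,5)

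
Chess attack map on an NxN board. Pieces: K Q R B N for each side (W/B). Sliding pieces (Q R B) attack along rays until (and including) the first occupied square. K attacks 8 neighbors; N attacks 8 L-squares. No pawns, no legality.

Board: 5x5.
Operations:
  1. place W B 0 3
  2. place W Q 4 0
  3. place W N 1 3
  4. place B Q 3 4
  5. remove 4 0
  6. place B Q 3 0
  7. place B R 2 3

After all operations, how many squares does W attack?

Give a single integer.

Answer: 7

Derivation:
Op 1: place WB@(0,3)
Op 2: place WQ@(4,0)
Op 3: place WN@(1,3)
Op 4: place BQ@(3,4)
Op 5: remove (4,0)
Op 6: place BQ@(3,0)
Op 7: place BR@(2,3)
Per-piece attacks for W:
  WB@(0,3): attacks (1,4) (1,2) (2,1) (3,0) [ray(1,-1) blocked at (3,0)]
  WN@(1,3): attacks (3,4) (2,1) (3,2) (0,1)
Union (7 distinct): (0,1) (1,2) (1,4) (2,1) (3,0) (3,2) (3,4)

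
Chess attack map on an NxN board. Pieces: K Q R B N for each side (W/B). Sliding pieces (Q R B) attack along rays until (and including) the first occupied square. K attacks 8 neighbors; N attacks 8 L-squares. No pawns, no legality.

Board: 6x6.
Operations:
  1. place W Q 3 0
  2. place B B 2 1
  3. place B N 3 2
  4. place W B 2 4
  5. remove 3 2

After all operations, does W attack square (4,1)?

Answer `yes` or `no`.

Op 1: place WQ@(3,0)
Op 2: place BB@(2,1)
Op 3: place BN@(3,2)
Op 4: place WB@(2,4)
Op 5: remove (3,2)
Per-piece attacks for W:
  WB@(2,4): attacks (3,5) (3,3) (4,2) (5,1) (1,5) (1,3) (0,2)
  WQ@(3,0): attacks (3,1) (3,2) (3,3) (3,4) (3,5) (4,0) (5,0) (2,0) (1,0) (0,0) (4,1) (5,2) (2,1) [ray(-1,1) blocked at (2,1)]
W attacks (4,1): yes

Answer: yes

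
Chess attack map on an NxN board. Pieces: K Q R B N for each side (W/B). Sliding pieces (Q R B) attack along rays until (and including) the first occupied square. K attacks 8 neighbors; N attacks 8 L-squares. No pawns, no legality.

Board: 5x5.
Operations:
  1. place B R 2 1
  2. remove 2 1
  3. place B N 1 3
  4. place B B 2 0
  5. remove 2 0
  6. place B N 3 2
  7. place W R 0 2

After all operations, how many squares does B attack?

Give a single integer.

Op 1: place BR@(2,1)
Op 2: remove (2,1)
Op 3: place BN@(1,3)
Op 4: place BB@(2,0)
Op 5: remove (2,0)
Op 6: place BN@(3,2)
Op 7: place WR@(0,2)
Per-piece attacks for B:
  BN@(1,3): attacks (3,4) (2,1) (3,2) (0,1)
  BN@(3,2): attacks (4,4) (2,4) (1,3) (4,0) (2,0) (1,1)
Union (10 distinct): (0,1) (1,1) (1,3) (2,0) (2,1) (2,4) (3,2) (3,4) (4,0) (4,4)

Answer: 10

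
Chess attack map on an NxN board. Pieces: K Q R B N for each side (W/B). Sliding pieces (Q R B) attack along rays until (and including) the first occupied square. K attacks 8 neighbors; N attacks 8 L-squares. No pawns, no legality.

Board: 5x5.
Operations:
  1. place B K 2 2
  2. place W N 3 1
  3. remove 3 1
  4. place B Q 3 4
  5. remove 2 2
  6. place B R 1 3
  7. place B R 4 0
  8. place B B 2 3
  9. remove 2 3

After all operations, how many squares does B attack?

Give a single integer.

Op 1: place BK@(2,2)
Op 2: place WN@(3,1)
Op 3: remove (3,1)
Op 4: place BQ@(3,4)
Op 5: remove (2,2)
Op 6: place BR@(1,3)
Op 7: place BR@(4,0)
Op 8: place BB@(2,3)
Op 9: remove (2,3)
Per-piece attacks for B:
  BR@(1,3): attacks (1,4) (1,2) (1,1) (1,0) (2,3) (3,3) (4,3) (0,3)
  BQ@(3,4): attacks (3,3) (3,2) (3,1) (3,0) (4,4) (2,4) (1,4) (0,4) (4,3) (2,3) (1,2) (0,1)
  BR@(4,0): attacks (4,1) (4,2) (4,3) (4,4) (3,0) (2,0) (1,0) (0,0)
Union (19 distinct): (0,0) (0,1) (0,3) (0,4) (1,0) (1,1) (1,2) (1,4) (2,0) (2,3) (2,4) (3,0) (3,1) (3,2) (3,3) (4,1) (4,2) (4,3) (4,4)

Answer: 19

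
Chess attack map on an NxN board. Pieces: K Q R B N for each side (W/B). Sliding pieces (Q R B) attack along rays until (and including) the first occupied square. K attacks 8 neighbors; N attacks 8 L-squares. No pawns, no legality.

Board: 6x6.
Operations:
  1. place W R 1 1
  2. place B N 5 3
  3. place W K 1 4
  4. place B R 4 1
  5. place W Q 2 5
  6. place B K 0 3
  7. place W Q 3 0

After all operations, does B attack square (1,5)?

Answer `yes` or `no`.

Op 1: place WR@(1,1)
Op 2: place BN@(5,3)
Op 3: place WK@(1,4)
Op 4: place BR@(4,1)
Op 5: place WQ@(2,5)
Op 6: place BK@(0,3)
Op 7: place WQ@(3,0)
Per-piece attacks for B:
  BK@(0,3): attacks (0,4) (0,2) (1,3) (1,4) (1,2)
  BR@(4,1): attacks (4,2) (4,3) (4,4) (4,5) (4,0) (5,1) (3,1) (2,1) (1,1) [ray(-1,0) blocked at (1,1)]
  BN@(5,3): attacks (4,5) (3,4) (4,1) (3,2)
B attacks (1,5): no

Answer: no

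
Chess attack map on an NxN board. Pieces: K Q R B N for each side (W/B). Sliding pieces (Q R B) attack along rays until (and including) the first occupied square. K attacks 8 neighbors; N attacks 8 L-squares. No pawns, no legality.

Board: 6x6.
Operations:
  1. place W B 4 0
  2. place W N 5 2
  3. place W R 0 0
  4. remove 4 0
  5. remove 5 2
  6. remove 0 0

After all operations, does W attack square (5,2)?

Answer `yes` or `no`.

Op 1: place WB@(4,0)
Op 2: place WN@(5,2)
Op 3: place WR@(0,0)
Op 4: remove (4,0)
Op 5: remove (5,2)
Op 6: remove (0,0)
Per-piece attacks for W:
W attacks (5,2): no

Answer: no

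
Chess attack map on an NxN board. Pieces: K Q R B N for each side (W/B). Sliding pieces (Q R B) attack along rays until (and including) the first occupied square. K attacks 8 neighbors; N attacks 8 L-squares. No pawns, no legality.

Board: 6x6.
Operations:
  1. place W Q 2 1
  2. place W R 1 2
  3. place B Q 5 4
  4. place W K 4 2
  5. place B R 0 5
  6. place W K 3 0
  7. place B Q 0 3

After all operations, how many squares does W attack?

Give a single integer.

Op 1: place WQ@(2,1)
Op 2: place WR@(1,2)
Op 3: place BQ@(5,4)
Op 4: place WK@(4,2)
Op 5: place BR@(0,5)
Op 6: place WK@(3,0)
Op 7: place BQ@(0,3)
Per-piece attacks for W:
  WR@(1,2): attacks (1,3) (1,4) (1,5) (1,1) (1,0) (2,2) (3,2) (4,2) (0,2) [ray(1,0) blocked at (4,2)]
  WQ@(2,1): attacks (2,2) (2,3) (2,4) (2,5) (2,0) (3,1) (4,1) (5,1) (1,1) (0,1) (3,2) (4,3) (5,4) (3,0) (1,2) (1,0) [ray(1,1) blocked at (5,4); ray(1,-1) blocked at (3,0); ray(-1,1) blocked at (1,2)]
  WK@(3,0): attacks (3,1) (4,0) (2,0) (4,1) (2,1)
  WK@(4,2): attacks (4,3) (4,1) (5,2) (3,2) (5,3) (5,1) (3,3) (3,1)
Union (26 distinct): (0,1) (0,2) (1,0) (1,1) (1,2) (1,3) (1,4) (1,5) (2,0) (2,1) (2,2) (2,3) (2,4) (2,5) (3,0) (3,1) (3,2) (3,3) (4,0) (4,1) (4,2) (4,3) (5,1) (5,2) (5,3) (5,4)

Answer: 26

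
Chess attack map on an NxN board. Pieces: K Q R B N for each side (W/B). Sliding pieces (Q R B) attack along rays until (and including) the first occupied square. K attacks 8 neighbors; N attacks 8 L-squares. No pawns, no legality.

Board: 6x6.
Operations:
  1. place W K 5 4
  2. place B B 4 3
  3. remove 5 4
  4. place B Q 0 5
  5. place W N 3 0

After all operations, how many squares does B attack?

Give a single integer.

Op 1: place WK@(5,4)
Op 2: place BB@(4,3)
Op 3: remove (5,4)
Op 4: place BQ@(0,5)
Op 5: place WN@(3,0)
Per-piece attacks for B:
  BQ@(0,5): attacks (0,4) (0,3) (0,2) (0,1) (0,0) (1,5) (2,5) (3,5) (4,5) (5,5) (1,4) (2,3) (3,2) (4,1) (5,0)
  BB@(4,3): attacks (5,4) (5,2) (3,4) (2,5) (3,2) (2,1) (1,0)
Union (20 distinct): (0,0) (0,1) (0,2) (0,3) (0,4) (1,0) (1,4) (1,5) (2,1) (2,3) (2,5) (3,2) (3,4) (3,5) (4,1) (4,5) (5,0) (5,2) (5,4) (5,5)

Answer: 20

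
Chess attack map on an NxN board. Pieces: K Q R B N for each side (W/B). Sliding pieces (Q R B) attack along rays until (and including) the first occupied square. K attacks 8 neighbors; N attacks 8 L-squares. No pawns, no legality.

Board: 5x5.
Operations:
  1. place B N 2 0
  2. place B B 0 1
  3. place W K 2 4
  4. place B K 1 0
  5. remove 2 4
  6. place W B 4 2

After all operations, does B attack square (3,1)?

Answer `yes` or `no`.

Op 1: place BN@(2,0)
Op 2: place BB@(0,1)
Op 3: place WK@(2,4)
Op 4: place BK@(1,0)
Op 5: remove (2,4)
Op 6: place WB@(4,2)
Per-piece attacks for B:
  BB@(0,1): attacks (1,2) (2,3) (3,4) (1,0) [ray(1,-1) blocked at (1,0)]
  BK@(1,0): attacks (1,1) (2,0) (0,0) (2,1) (0,1)
  BN@(2,0): attacks (3,2) (4,1) (1,2) (0,1)
B attacks (3,1): no

Answer: no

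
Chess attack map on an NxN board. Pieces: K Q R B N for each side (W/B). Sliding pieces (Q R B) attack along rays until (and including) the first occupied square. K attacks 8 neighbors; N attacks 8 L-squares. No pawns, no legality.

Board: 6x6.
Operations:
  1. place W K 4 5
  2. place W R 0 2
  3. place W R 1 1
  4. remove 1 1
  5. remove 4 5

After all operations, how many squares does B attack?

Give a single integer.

Answer: 0

Derivation:
Op 1: place WK@(4,5)
Op 2: place WR@(0,2)
Op 3: place WR@(1,1)
Op 4: remove (1,1)
Op 5: remove (4,5)
Per-piece attacks for B:
Union (0 distinct): (none)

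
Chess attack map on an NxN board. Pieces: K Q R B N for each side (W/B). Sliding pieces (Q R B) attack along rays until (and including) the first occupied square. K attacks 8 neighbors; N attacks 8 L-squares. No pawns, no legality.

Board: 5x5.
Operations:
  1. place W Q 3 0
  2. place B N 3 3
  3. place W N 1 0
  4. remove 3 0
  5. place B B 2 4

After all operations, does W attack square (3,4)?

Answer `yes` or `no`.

Answer: no

Derivation:
Op 1: place WQ@(3,0)
Op 2: place BN@(3,3)
Op 3: place WN@(1,0)
Op 4: remove (3,0)
Op 5: place BB@(2,4)
Per-piece attacks for W:
  WN@(1,0): attacks (2,2) (3,1) (0,2)
W attacks (3,4): no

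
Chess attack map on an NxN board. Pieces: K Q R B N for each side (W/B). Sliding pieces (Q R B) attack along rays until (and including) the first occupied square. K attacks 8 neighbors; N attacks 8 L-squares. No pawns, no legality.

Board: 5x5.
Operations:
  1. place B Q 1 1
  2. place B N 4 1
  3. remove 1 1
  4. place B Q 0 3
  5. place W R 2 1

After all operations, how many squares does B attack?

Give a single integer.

Op 1: place BQ@(1,1)
Op 2: place BN@(4,1)
Op 3: remove (1,1)
Op 4: place BQ@(0,3)
Op 5: place WR@(2,1)
Per-piece attacks for B:
  BQ@(0,3): attacks (0,4) (0,2) (0,1) (0,0) (1,3) (2,3) (3,3) (4,3) (1,4) (1,2) (2,1) [ray(1,-1) blocked at (2,1)]
  BN@(4,1): attacks (3,3) (2,2) (2,0)
Union (13 distinct): (0,0) (0,1) (0,2) (0,4) (1,2) (1,3) (1,4) (2,0) (2,1) (2,2) (2,3) (3,3) (4,3)

Answer: 13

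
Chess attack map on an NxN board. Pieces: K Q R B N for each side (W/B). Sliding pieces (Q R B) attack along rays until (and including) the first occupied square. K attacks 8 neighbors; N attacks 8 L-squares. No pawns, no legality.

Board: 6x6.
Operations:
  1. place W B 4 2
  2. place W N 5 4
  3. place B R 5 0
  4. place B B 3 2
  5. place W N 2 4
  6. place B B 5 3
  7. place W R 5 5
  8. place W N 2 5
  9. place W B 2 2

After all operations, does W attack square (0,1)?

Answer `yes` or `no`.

Op 1: place WB@(4,2)
Op 2: place WN@(5,4)
Op 3: place BR@(5,0)
Op 4: place BB@(3,2)
Op 5: place WN@(2,4)
Op 6: place BB@(5,3)
Op 7: place WR@(5,5)
Op 8: place WN@(2,5)
Op 9: place WB@(2,2)
Per-piece attacks for W:
  WB@(2,2): attacks (3,3) (4,4) (5,5) (3,1) (4,0) (1,3) (0,4) (1,1) (0,0) [ray(1,1) blocked at (5,5)]
  WN@(2,4): attacks (4,5) (0,5) (3,2) (4,3) (1,2) (0,3)
  WN@(2,5): attacks (3,3) (4,4) (1,3) (0,4)
  WB@(4,2): attacks (5,3) (5,1) (3,3) (2,4) (3,1) (2,0) [ray(1,1) blocked at (5,3); ray(-1,1) blocked at (2,4)]
  WN@(5,4): attacks (3,5) (4,2) (3,3)
  WR@(5,5): attacks (5,4) (4,5) (3,5) (2,5) [ray(0,-1) blocked at (5,4); ray(-1,0) blocked at (2,5)]
W attacks (0,1): no

Answer: no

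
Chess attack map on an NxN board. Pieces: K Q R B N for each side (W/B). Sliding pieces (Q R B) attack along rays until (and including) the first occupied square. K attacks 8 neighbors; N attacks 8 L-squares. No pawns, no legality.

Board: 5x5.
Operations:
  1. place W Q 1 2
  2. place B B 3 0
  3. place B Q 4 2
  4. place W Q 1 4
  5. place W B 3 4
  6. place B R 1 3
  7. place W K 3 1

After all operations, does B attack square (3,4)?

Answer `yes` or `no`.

Answer: no

Derivation:
Op 1: place WQ@(1,2)
Op 2: place BB@(3,0)
Op 3: place BQ@(4,2)
Op 4: place WQ@(1,4)
Op 5: place WB@(3,4)
Op 6: place BR@(1,3)
Op 7: place WK@(3,1)
Per-piece attacks for B:
  BR@(1,3): attacks (1,4) (1,2) (2,3) (3,3) (4,3) (0,3) [ray(0,1) blocked at (1,4); ray(0,-1) blocked at (1,2)]
  BB@(3,0): attacks (4,1) (2,1) (1,2) [ray(-1,1) blocked at (1,2)]
  BQ@(4,2): attacks (4,3) (4,4) (4,1) (4,0) (3,2) (2,2) (1,2) (3,3) (2,4) (3,1) [ray(-1,0) blocked at (1,2); ray(-1,-1) blocked at (3,1)]
B attacks (3,4): no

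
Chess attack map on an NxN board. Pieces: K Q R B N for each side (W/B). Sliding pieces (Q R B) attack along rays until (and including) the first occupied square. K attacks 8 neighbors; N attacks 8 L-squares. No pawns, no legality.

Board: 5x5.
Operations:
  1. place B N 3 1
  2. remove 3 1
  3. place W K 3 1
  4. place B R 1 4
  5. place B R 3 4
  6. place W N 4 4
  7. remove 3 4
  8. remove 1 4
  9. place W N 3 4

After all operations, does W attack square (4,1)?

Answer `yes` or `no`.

Answer: yes

Derivation:
Op 1: place BN@(3,1)
Op 2: remove (3,1)
Op 3: place WK@(3,1)
Op 4: place BR@(1,4)
Op 5: place BR@(3,4)
Op 6: place WN@(4,4)
Op 7: remove (3,4)
Op 8: remove (1,4)
Op 9: place WN@(3,4)
Per-piece attacks for W:
  WK@(3,1): attacks (3,2) (3,0) (4,1) (2,1) (4,2) (4,0) (2,2) (2,0)
  WN@(3,4): attacks (4,2) (2,2) (1,3)
  WN@(4,4): attacks (3,2) (2,3)
W attacks (4,1): yes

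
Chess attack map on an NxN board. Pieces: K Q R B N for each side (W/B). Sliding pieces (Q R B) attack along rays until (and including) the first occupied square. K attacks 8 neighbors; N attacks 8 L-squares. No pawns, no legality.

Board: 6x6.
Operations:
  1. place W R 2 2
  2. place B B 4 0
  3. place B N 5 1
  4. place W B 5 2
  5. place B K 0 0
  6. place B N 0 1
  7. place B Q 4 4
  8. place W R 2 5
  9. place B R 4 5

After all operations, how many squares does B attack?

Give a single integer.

Op 1: place WR@(2,2)
Op 2: place BB@(4,0)
Op 3: place BN@(5,1)
Op 4: place WB@(5,2)
Op 5: place BK@(0,0)
Op 6: place BN@(0,1)
Op 7: place BQ@(4,4)
Op 8: place WR@(2,5)
Op 9: place BR@(4,5)
Per-piece attacks for B:
  BK@(0,0): attacks (0,1) (1,0) (1,1)
  BN@(0,1): attacks (1,3) (2,2) (2,0)
  BB@(4,0): attacks (5,1) (3,1) (2,2) [ray(1,1) blocked at (5,1); ray(-1,1) blocked at (2,2)]
  BQ@(4,4): attacks (4,5) (4,3) (4,2) (4,1) (4,0) (5,4) (3,4) (2,4) (1,4) (0,4) (5,5) (5,3) (3,5) (3,3) (2,2) [ray(0,1) blocked at (4,5); ray(0,-1) blocked at (4,0); ray(-1,-1) blocked at (2,2)]
  BR@(4,5): attacks (4,4) (5,5) (3,5) (2,5) [ray(0,-1) blocked at (4,4); ray(-1,0) blocked at (2,5)]
  BN@(5,1): attacks (4,3) (3,2) (3,0)
Union (26 distinct): (0,1) (0,4) (1,0) (1,1) (1,3) (1,4) (2,0) (2,2) (2,4) (2,5) (3,0) (3,1) (3,2) (3,3) (3,4) (3,5) (4,0) (4,1) (4,2) (4,3) (4,4) (4,5) (5,1) (5,3) (5,4) (5,5)

Answer: 26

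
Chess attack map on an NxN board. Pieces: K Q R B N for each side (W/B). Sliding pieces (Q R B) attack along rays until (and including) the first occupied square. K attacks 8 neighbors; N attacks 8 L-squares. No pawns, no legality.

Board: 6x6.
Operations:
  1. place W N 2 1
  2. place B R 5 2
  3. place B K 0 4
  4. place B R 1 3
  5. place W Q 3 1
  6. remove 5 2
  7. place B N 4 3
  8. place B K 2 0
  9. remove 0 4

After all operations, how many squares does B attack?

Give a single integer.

Answer: 17

Derivation:
Op 1: place WN@(2,1)
Op 2: place BR@(5,2)
Op 3: place BK@(0,4)
Op 4: place BR@(1,3)
Op 5: place WQ@(3,1)
Op 6: remove (5,2)
Op 7: place BN@(4,3)
Op 8: place BK@(2,0)
Op 9: remove (0,4)
Per-piece attacks for B:
  BR@(1,3): attacks (1,4) (1,5) (1,2) (1,1) (1,0) (2,3) (3,3) (4,3) (0,3) [ray(1,0) blocked at (4,3)]
  BK@(2,0): attacks (2,1) (3,0) (1,0) (3,1) (1,1)
  BN@(4,3): attacks (5,5) (3,5) (2,4) (5,1) (3,1) (2,2)
Union (17 distinct): (0,3) (1,0) (1,1) (1,2) (1,4) (1,5) (2,1) (2,2) (2,3) (2,4) (3,0) (3,1) (3,3) (3,5) (4,3) (5,1) (5,5)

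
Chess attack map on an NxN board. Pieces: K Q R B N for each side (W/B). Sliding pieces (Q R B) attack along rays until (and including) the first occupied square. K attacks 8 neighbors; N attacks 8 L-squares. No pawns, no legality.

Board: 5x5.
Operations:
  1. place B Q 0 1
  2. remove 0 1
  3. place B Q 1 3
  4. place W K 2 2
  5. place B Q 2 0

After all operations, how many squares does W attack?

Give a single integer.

Op 1: place BQ@(0,1)
Op 2: remove (0,1)
Op 3: place BQ@(1,3)
Op 4: place WK@(2,2)
Op 5: place BQ@(2,0)
Per-piece attacks for W:
  WK@(2,2): attacks (2,3) (2,1) (3,2) (1,2) (3,3) (3,1) (1,3) (1,1)
Union (8 distinct): (1,1) (1,2) (1,3) (2,1) (2,3) (3,1) (3,2) (3,3)

Answer: 8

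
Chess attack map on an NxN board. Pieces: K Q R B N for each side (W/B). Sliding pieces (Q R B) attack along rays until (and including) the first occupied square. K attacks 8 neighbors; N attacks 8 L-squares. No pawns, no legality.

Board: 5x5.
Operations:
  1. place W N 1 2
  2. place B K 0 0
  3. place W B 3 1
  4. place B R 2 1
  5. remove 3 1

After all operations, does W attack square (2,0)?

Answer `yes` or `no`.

Op 1: place WN@(1,2)
Op 2: place BK@(0,0)
Op 3: place WB@(3,1)
Op 4: place BR@(2,1)
Op 5: remove (3,1)
Per-piece attacks for W:
  WN@(1,2): attacks (2,4) (3,3) (0,4) (2,0) (3,1) (0,0)
W attacks (2,0): yes

Answer: yes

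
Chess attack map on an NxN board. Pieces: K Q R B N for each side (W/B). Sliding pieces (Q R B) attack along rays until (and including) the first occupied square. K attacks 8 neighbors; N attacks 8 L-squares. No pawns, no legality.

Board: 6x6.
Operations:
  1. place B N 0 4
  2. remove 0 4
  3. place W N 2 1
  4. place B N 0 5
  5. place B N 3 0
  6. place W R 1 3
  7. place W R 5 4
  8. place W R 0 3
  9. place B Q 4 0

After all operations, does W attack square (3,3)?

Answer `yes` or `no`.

Answer: yes

Derivation:
Op 1: place BN@(0,4)
Op 2: remove (0,4)
Op 3: place WN@(2,1)
Op 4: place BN@(0,5)
Op 5: place BN@(3,0)
Op 6: place WR@(1,3)
Op 7: place WR@(5,4)
Op 8: place WR@(0,3)
Op 9: place BQ@(4,0)
Per-piece attacks for W:
  WR@(0,3): attacks (0,4) (0,5) (0,2) (0,1) (0,0) (1,3) [ray(0,1) blocked at (0,5); ray(1,0) blocked at (1,3)]
  WR@(1,3): attacks (1,4) (1,5) (1,2) (1,1) (1,0) (2,3) (3,3) (4,3) (5,3) (0,3) [ray(-1,0) blocked at (0,3)]
  WN@(2,1): attacks (3,3) (4,2) (1,3) (0,2) (4,0) (0,0)
  WR@(5,4): attacks (5,5) (5,3) (5,2) (5,1) (5,0) (4,4) (3,4) (2,4) (1,4) (0,4)
W attacks (3,3): yes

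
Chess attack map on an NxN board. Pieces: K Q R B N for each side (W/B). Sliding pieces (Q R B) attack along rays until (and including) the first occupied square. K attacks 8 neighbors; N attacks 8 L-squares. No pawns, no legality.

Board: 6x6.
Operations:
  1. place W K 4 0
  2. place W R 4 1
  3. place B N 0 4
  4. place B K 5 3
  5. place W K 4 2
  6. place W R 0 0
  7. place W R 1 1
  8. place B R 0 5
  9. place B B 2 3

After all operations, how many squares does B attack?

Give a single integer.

Answer: 19

Derivation:
Op 1: place WK@(4,0)
Op 2: place WR@(4,1)
Op 3: place BN@(0,4)
Op 4: place BK@(5,3)
Op 5: place WK@(4,2)
Op 6: place WR@(0,0)
Op 7: place WR@(1,1)
Op 8: place BR@(0,5)
Op 9: place BB@(2,3)
Per-piece attacks for B:
  BN@(0,4): attacks (2,5) (1,2) (2,3)
  BR@(0,5): attacks (0,4) (1,5) (2,5) (3,5) (4,5) (5,5) [ray(0,-1) blocked at (0,4)]
  BB@(2,3): attacks (3,4) (4,5) (3,2) (4,1) (1,4) (0,5) (1,2) (0,1) [ray(1,-1) blocked at (4,1); ray(-1,1) blocked at (0,5)]
  BK@(5,3): attacks (5,4) (5,2) (4,3) (4,4) (4,2)
Union (19 distinct): (0,1) (0,4) (0,5) (1,2) (1,4) (1,5) (2,3) (2,5) (3,2) (3,4) (3,5) (4,1) (4,2) (4,3) (4,4) (4,5) (5,2) (5,4) (5,5)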